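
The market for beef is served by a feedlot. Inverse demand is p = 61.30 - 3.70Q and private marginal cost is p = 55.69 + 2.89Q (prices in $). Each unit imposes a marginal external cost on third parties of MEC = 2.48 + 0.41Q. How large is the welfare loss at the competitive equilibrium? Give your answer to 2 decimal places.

Market equilibrium (private): 55.69 + 2.89Q = 61.30 - 3.70Q → Q_m = 0.8513.
Social marginal cost = private MC + MEC = 58.17 + 3.30Q.
Set SMC = demand: 58.17 + 3.30Q = 61.30 - 3.70Q → Q* = 0.4471.
The loss is the area between SMC and demand from Q* to Q_m; with linear curves that's a triangle of height MEC(Q_m).
DWL = ½ × 0.4042 × 2.8290 = 0.5717.

DWL = $0.57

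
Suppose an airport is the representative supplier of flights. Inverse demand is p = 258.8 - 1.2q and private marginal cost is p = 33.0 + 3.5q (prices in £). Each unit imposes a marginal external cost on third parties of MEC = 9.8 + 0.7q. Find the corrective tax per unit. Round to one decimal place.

tax = £37.8 per unit

Social marginal cost = private MC + MEC = 42.8 + 4.2q.
Set SMC = demand: 42.8 + 4.2q = 258.8 - 1.2q → q* = 40.0000.
The Pigouvian tax equals MEC at q*: 9.8 + 0.7×40.0000 = 37.8000.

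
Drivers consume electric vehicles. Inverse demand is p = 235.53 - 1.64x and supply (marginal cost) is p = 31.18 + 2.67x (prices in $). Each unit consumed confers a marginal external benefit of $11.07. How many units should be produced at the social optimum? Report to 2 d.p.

Social marginal benefit = demand + MEB = 246.60 - 1.64x.
Set SMB = MC: 246.60 - 1.64x = 31.18 + 2.67x → x* = 49.9814.

x* = 49.98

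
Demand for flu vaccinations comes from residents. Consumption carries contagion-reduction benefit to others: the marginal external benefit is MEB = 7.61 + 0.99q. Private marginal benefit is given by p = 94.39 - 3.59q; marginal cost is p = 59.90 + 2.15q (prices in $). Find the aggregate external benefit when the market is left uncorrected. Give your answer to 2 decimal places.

Market equilibrium (private): 59.90 + 2.15q = 94.39 - 3.59q → q_m = 6.0087.
Total external benefit = ∫₀^{q_m} (7.61 + 0.99q) dq = 7.61×6.0087 + ½×0.99×6.0087² = 63.5979.

$63.60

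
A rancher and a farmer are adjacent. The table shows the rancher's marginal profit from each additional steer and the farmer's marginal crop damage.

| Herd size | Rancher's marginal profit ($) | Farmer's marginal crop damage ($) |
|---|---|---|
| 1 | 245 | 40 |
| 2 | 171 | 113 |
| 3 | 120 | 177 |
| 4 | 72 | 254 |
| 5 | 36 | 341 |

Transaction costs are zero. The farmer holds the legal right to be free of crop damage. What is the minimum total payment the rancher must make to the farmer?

Efficient level: marginal profit ≥ marginal crop damage through level 2, so k* = 2.
With the farmer holding the right, the rancher must at least compensate total damage at k*: 40 + 113 = 153.

$153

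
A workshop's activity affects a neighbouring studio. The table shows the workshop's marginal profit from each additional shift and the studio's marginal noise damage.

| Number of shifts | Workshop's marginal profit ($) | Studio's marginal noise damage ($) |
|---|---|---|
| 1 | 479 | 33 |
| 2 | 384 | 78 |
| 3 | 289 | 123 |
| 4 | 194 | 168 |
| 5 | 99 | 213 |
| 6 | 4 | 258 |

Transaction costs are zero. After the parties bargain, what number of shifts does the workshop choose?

4

Bargaining reaches the level where marginal profit last exceeds marginal noise damage.
That holds through level 4 (194 ≥ 168) but not at 5 (99 < 213).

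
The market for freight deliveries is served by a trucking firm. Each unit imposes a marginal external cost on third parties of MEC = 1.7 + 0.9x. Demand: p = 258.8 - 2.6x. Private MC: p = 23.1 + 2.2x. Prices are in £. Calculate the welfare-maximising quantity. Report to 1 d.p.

Social marginal cost = private MC + MEC = 24.8 + 3.1x.
Set SMC = demand: 24.8 + 3.1x = 258.8 - 2.6x → x* = 41.0526.

x* = 41.1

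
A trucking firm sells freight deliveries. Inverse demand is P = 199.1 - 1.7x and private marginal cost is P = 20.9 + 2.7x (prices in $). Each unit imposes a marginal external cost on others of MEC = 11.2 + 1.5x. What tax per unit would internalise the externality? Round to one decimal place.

tax = $53.7 per unit

Social marginal cost = private MC + MEC = 32.1 + 4.2x.
Set SMC = demand: 32.1 + 4.2x = 199.1 - 1.7x → x* = 28.3051.
The Pigouvian tax equals MEC at x*: 11.2 + 1.5×28.3051 = 53.6577.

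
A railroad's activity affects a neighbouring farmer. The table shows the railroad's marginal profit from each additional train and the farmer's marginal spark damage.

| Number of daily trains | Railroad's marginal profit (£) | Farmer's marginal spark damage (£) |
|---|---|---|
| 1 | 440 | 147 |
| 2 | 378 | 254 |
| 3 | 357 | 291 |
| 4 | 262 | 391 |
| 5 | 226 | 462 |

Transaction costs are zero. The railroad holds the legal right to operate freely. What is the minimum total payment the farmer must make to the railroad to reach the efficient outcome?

Left alone the railroad would choose level 5 (marginal profit stays positive).
Efficient level: k* = 3 (marginal profit ≥ marginal spark damage through 3).
The farmer must at least cover the railroad's forgone profit from cutting 5→3: 262 + 226 = 488.

£488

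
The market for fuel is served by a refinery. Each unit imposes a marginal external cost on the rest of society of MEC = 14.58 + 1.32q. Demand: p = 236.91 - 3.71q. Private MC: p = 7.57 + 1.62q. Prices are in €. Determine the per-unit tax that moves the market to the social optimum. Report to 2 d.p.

Social marginal cost = private MC + MEC = 22.15 + 2.94q.
Set SMC = demand: 22.15 + 2.94q = 236.91 - 3.71q → q* = 32.2947.
The Pigouvian tax equals MEC at q*: 14.58 + 1.32×32.2947 = 57.2090.

tax = €57.21 per unit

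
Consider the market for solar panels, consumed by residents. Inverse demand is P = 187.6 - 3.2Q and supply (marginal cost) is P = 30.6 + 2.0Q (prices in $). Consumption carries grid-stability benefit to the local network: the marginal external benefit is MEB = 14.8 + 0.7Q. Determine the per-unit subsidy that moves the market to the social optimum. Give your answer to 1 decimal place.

subsidy = $41.5 per unit

Social marginal benefit = demand + MEB = 202.4 - 2.5Q.
Set SMB = MC: 202.4 - 2.5Q = 30.6 + 2.0Q → Q* = 38.1778.
The Pigouvian subsidy equals MEB at Q*: 14.8 + 0.7×38.1778 = 41.5245.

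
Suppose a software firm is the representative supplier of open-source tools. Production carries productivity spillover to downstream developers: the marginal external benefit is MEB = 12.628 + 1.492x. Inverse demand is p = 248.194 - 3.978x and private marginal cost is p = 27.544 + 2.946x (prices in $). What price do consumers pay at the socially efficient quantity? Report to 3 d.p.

P = $77.358

Social marginal cost = private MC − MEB = 14.916 + 1.454x.
Set SMC = demand: 14.916 + 1.454x = 248.194 - 3.978x → x* = 42.9451.
Consumer price on the demand curve at x*: 248.194 − 3.978×42.9451 = 77.3584.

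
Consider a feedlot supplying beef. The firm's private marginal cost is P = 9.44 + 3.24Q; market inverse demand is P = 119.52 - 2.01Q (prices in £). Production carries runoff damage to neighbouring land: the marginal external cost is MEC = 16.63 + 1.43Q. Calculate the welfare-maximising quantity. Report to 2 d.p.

Social marginal cost = private MC + MEC = 26.07 + 4.67Q.
Set SMC = demand: 26.07 + 4.67Q = 119.52 - 2.01Q → Q* = 13.9895.

Q* = 13.99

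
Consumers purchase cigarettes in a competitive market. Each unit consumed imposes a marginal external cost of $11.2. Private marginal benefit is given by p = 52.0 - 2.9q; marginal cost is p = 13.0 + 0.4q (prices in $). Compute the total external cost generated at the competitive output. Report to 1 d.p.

$132.4

Market equilibrium (private): 13.0 + 0.4q = 52.0 - 2.9q → q_m = 11.8182.
Total external cost = MEC × q_m = 11.2 × 11.8182 = 132.3638.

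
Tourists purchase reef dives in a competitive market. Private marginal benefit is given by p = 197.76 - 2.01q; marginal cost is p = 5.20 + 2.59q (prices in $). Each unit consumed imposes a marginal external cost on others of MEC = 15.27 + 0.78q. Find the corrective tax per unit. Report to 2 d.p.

tax = $40.97 per unit

Social marginal benefit = demand − MEC = 182.49 - 2.79q.
Set SMB = MC: 182.49 - 2.79q = 5.20 + 2.59q → q* = 32.9535.
The Pigouvian tax equals MEC at q*: 15.27 + 0.78×32.9535 = 40.9737.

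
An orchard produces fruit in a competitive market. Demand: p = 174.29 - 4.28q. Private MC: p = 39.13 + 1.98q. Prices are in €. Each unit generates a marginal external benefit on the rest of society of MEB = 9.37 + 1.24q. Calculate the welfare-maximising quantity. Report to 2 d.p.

q* = 28.79

Social marginal cost = private MC − MEB = 29.76 + 0.74q.
Set SMC = demand: 29.76 + 0.74q = 174.29 - 4.28q → q* = 28.7908.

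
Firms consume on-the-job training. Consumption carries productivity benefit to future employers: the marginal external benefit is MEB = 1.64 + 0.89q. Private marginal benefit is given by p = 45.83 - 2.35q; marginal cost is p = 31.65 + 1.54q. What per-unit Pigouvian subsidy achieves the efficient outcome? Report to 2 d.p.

Social marginal benefit = demand + MEB = 47.47 - 1.46q.
Set SMB = MC: 47.47 - 1.46q = 31.65 + 1.54q → q* = 5.2733.
The Pigouvian subsidy equals MEB at q*: 1.64 + 0.89×5.2733 = 6.3332.

subsidy = 6.33 per unit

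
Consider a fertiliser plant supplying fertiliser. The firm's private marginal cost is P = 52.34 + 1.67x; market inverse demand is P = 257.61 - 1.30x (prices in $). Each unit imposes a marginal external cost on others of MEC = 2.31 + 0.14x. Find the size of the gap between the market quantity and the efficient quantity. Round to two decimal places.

Market equilibrium (private): 52.34 + 1.67x = 257.61 - 1.30x → x_m = 69.1145.
Social marginal cost = private MC + MEC = 54.65 + 1.81x.
Set SMC = demand: 54.65 + 1.81x = 257.61 - 1.30x → x* = 65.2605.
Gap = |69.1145 − 65.2605| = 3.8540.

3.85 units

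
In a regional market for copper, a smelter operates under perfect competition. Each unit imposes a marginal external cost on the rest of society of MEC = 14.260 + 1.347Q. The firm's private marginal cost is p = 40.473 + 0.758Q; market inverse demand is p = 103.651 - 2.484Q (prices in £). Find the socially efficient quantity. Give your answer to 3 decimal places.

Q* = 10.660

Social marginal cost = private MC + MEC = 54.733 + 2.105Q.
Set SMC = demand: 54.733 + 2.105Q = 103.651 - 2.484Q → Q* = 10.6598.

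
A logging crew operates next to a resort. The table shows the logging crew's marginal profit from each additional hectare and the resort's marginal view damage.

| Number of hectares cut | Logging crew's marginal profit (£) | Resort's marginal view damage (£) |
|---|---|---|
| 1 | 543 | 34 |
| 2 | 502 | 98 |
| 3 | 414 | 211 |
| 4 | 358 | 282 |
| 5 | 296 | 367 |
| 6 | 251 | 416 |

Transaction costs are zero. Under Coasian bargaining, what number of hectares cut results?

4

Bargaining reaches the level where marginal profit last exceeds marginal view damage.
That holds through level 4 (358 ≥ 282) but not at 5 (296 < 367).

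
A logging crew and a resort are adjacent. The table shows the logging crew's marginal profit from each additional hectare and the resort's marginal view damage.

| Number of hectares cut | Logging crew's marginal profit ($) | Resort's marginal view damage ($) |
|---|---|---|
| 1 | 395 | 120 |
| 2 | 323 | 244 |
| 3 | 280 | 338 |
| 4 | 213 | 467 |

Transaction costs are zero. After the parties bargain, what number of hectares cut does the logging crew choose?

2

Bargaining reaches the level where marginal profit last exceeds marginal view damage.
That holds through level 2 (323 ≥ 244) but not at 3 (280 < 338).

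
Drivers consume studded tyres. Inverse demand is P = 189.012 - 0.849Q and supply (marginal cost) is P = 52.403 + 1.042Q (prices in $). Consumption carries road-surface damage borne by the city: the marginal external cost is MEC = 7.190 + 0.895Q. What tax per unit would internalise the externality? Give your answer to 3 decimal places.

Social marginal benefit = demand − MEC = 181.822 - 1.744Q.
Set SMB = MC: 181.822 - 1.744Q = 52.403 + 1.042Q → Q* = 46.4533.
The Pigouvian tax equals MEC at Q*: 7.190 + 0.895×46.4533 = 48.7657.

tax = $48.766 per unit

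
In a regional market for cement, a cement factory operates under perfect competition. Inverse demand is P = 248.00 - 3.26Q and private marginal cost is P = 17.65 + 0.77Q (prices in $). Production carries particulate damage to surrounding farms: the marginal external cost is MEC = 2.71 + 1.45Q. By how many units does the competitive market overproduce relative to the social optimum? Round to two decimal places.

15.62 units

Market equilibrium (private): 17.65 + 0.77Q = 248.00 - 3.26Q → Q_m = 57.1588.
Social marginal cost = private MC + MEC = 20.36 + 2.22Q.
Set SMC = demand: 20.36 + 2.22Q = 248.00 - 3.26Q → Q* = 41.5401.
Gap = |57.1588 − 41.5401| = 15.6187.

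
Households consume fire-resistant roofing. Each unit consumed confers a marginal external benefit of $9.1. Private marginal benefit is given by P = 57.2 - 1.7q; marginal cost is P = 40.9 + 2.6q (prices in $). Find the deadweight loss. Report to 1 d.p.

Market equilibrium (private): 40.9 + 2.6q = 57.2 - 1.7q → q_m = 3.7907.
Social marginal benefit = demand + MEB = 66.3 - 1.7q.
Set SMB = MC: 66.3 - 1.7q = 40.9 + 2.6q → q* = 5.9070.
Between q* and q_m the wedge SMB − MC runs linearly from 0 to MEB(q_m), so the loss is a triangle.
DWL = ½ × 2.1163 × 9.1000 = 9.6292.

DWL = $9.6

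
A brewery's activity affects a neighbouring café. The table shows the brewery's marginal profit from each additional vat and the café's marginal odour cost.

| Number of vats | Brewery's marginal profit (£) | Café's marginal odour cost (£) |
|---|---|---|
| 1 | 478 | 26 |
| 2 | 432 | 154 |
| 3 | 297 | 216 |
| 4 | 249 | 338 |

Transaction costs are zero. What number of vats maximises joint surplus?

Bargaining reaches the level where marginal profit last exceeds marginal odour cost.
That holds through level 3 (297 ≥ 216) but not at 4 (249 < 338).

3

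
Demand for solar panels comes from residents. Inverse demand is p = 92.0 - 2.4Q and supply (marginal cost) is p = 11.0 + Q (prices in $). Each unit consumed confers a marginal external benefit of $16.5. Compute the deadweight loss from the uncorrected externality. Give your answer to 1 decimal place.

DWL = $40.0

Market equilibrium (private): 11.0 + Q = 92.0 - 2.4Q → Q_m = 23.8235.
Social marginal benefit = demand + MEB = 108.5 - 2.4Q.
Set SMB = MC: 108.5 - 2.4Q = 11.0 + Q → Q* = 28.6765.
Between Q* and Q_m the wedge SMB − MC runs linearly from 0 to MEB(Q_m), so the loss is a triangle.
DWL = ½ × 4.8530 × 16.5000 = 40.0373.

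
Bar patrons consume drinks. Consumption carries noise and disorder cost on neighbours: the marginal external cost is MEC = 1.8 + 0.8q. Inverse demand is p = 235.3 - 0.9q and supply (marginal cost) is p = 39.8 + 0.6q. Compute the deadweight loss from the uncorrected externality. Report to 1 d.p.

Market equilibrium (private): 39.8 + 0.6q = 235.3 - 0.9q → q_m = 130.3333.
Social marginal benefit = demand − MEC = 233.5 - 1.7q.
Set SMB = MC: 233.5 - 1.7q = 39.8 + 0.6q → q* = 84.2174.
Between q* and q_m the wedge MC − SMB runs linearly from 0 to MEC(q_m), so the loss is a triangle.
DWL = ½ × 46.1159 × 106.0667 = 2445.6807.

DWL = 2445.7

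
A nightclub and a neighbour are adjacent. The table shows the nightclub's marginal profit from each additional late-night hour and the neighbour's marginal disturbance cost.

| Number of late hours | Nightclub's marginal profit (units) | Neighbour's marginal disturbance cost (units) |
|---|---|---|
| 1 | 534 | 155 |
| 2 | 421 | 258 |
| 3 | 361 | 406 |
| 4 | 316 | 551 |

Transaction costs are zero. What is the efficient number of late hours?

2

Bargaining reaches the level where marginal profit last exceeds marginal disturbance cost.
That holds through level 2 (421 ≥ 258) but not at 3 (361 < 406).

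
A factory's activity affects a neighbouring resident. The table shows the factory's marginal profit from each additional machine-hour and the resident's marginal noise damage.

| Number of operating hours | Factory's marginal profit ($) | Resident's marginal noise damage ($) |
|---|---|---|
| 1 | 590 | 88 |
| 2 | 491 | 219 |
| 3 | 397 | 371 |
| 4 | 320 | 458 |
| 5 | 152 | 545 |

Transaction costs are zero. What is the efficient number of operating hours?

Bargaining reaches the level where marginal profit last exceeds marginal noise damage.
That holds through level 3 (397 ≥ 371) but not at 4 (320 < 458).

3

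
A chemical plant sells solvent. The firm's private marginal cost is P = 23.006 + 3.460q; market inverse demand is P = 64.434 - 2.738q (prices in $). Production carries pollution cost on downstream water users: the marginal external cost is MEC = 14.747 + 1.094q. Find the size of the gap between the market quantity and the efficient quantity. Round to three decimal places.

3.025 units

Market equilibrium (private): 23.006 + 3.460q = 64.434 - 2.738q → q_m = 6.6841.
Social marginal cost = private MC + MEC = 37.753 + 4.554q.
Set SMC = demand: 37.753 + 4.554q = 64.434 - 2.738q → q* = 3.6589.
Gap = |6.6841 − 3.6589| = 3.0252.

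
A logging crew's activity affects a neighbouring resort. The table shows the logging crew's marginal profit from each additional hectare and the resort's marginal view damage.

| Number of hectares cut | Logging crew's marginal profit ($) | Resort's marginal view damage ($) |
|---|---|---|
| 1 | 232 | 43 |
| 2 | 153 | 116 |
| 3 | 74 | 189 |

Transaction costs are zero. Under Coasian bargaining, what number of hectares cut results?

Bargaining reaches the level where marginal profit last exceeds marginal view damage.
That holds through level 2 (153 ≥ 116) but not at 3 (74 < 189).

2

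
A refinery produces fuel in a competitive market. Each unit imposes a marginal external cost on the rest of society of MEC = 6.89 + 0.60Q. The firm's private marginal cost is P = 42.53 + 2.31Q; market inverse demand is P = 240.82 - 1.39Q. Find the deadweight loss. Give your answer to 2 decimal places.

Market equilibrium (private): 42.53 + 2.31Q = 240.82 - 1.39Q → Q_m = 53.5919.
Social marginal cost = private MC + MEC = 49.42 + 2.91Q.
Set SMC = demand: 49.42 + 2.91Q = 240.82 - 1.39Q → Q* = 44.5116.
Height of the DWL triangle at Q_m is SMC(Q_m) − demand(Q_m) = MEC(Q_m) = 39.0451.
DWL = ½ × 9.0803 × 39.0451 = 177.2706.

DWL = 177.27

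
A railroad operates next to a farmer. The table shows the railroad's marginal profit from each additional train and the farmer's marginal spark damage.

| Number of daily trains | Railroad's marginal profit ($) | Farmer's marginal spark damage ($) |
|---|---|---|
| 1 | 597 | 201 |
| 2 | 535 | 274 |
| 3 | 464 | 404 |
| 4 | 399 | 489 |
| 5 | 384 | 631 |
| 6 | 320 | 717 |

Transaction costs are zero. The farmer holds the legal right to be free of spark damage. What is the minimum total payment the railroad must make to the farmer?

$879

Efficient level: marginal profit ≥ marginal spark damage through level 3, so k* = 3.
With the farmer holding the right, the railroad must at least compensate total damage at k*: 201 + 274 + 404 = 879.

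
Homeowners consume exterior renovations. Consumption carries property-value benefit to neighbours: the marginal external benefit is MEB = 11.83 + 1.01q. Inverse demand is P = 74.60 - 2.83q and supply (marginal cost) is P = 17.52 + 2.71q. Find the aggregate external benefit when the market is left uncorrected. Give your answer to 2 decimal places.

175.50

Market equilibrium (private): 17.52 + 2.71q = 74.60 - 2.83q → q_m = 10.3032.
Total external benefit = ∫₀^{q_m} (11.83 + 1.01q) dq = 11.83×10.3032 + ½×1.01×10.3032² = 175.4956.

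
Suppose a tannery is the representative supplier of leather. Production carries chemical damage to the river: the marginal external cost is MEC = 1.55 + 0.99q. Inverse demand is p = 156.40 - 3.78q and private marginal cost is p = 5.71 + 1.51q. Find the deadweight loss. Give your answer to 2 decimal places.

DWL = 70.47

Market equilibrium (private): 5.71 + 1.51q = 156.40 - 3.78q → q_m = 28.4858.
Social marginal cost = private MC + MEC = 7.26 + 2.50q.
Set SMC = demand: 7.26 + 2.50q = 156.40 - 3.78q → q* = 23.7484.
The loss is the area between SMC and demand from q* to q_m; with linear curves that's a triangle of height MEC(q_m).
DWL = ½ × 4.7374 × 29.7510 = 70.4712.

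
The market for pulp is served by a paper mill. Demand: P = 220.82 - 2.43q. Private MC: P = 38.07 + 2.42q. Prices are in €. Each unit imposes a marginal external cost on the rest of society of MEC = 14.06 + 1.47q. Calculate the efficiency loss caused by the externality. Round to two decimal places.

DWL = €381.59

Market equilibrium (private): 38.07 + 2.42q = 220.82 - 2.43q → q_m = 37.6804.
Social marginal cost = private MC + MEC = 52.13 + 3.89q.
Set SMC = demand: 52.13 + 3.89q = 220.82 - 2.43q → q* = 26.6915.
Between q* and q_m the wedge SMC − demand runs linearly from 0 to MEC(q_m), so the loss is a triangle.
DWL = ½ × 10.9889 × 69.4502 = 381.5907.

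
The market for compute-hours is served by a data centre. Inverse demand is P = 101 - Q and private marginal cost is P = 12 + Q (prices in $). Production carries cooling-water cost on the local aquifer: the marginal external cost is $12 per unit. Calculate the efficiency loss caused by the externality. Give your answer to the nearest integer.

Market equilibrium (private): 12 + Q = 101 - Q → Q_m = 44.5000.
Social marginal cost = private MC + MEC = 24 + Q.
Set SMC = demand: 24 + Q = 101 - Q → Q* = 38.5000.
Height of the DWL triangle at Q_m is SMC(Q_m) − demand(Q_m) = MEC(Q_m) = 12.0000.
DWL = ½ × 6.0000 × 12.0000 = 36.0000.

DWL = $36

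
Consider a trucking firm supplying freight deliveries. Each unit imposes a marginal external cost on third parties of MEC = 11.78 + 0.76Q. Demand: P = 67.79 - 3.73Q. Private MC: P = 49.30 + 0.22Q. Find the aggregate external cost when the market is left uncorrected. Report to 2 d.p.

63.47

Market equilibrium (private): 49.30 + 0.22Q = 67.79 - 3.73Q → Q_m = 4.6810.
Total external cost = ∫₀^{Q_m} (11.78 + 0.76Q) dQ = 11.78×4.6810 + ½×0.76×4.6810² = 63.4686.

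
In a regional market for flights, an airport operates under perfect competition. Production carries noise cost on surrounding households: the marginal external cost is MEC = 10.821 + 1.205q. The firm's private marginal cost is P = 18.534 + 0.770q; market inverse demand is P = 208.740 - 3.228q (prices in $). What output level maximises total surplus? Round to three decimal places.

q* = 34.477

Social marginal cost = private MC + MEC = 29.355 + 1.975q.
Set SMC = demand: 29.355 + 1.975q = 208.740 - 3.228q → q* = 34.4772.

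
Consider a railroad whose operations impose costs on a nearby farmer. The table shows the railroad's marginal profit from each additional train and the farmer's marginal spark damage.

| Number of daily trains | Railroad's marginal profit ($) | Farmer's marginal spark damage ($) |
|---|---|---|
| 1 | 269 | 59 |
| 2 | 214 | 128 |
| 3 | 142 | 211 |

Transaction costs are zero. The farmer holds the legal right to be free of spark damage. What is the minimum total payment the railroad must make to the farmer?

$187

Efficient level: marginal profit ≥ marginal spark damage through level 2, so k* = 2.
With the farmer holding the right, the railroad must at least compensate total damage at k*: 59 + 128 = 187.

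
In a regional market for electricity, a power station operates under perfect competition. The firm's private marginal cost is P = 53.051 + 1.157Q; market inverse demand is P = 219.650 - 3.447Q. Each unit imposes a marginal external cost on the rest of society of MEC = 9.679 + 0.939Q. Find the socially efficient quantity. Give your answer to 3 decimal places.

Q* = 28.310

Social marginal cost = private MC + MEC = 62.730 + 2.096Q.
Set SMC = demand: 62.730 + 2.096Q = 219.650 - 3.447Q → Q* = 28.3096.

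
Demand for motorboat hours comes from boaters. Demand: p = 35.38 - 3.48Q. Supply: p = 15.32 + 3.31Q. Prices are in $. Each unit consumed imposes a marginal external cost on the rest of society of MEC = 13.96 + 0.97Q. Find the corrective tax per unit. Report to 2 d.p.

tax = $14.72 per unit

Social marginal benefit = demand − MEC = 21.42 - 4.45Q.
Set SMB = MC: 21.42 - 4.45Q = 15.32 + 3.31Q → Q* = 0.7861.
The Pigouvian tax equals MEC at Q*: 13.96 + 0.97×0.7861 = 14.7225.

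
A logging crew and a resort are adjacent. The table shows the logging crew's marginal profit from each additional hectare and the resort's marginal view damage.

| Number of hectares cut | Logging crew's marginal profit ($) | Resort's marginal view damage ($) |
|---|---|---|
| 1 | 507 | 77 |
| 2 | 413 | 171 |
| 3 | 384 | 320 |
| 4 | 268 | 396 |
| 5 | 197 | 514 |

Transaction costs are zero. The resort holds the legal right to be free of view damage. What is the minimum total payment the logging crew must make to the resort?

Efficient level: marginal profit ≥ marginal view damage through level 3, so k* = 3.
With the resort holding the right, the logging crew must at least compensate total damage at k*: 77 + 171 + 320 = 568.

$568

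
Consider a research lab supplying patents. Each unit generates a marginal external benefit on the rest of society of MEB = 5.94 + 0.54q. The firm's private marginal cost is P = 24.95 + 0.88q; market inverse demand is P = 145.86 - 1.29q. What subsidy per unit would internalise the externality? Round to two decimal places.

Social marginal cost = private MC − MEB = 19.01 + 0.34q.
Set SMC = demand: 19.01 + 0.34q = 145.86 - 1.29q → q* = 77.8221.
The Pigouvian subsidy equals MEB at q*: 5.94 + 0.54×77.8221 = 47.9639.

subsidy = 47.96 per unit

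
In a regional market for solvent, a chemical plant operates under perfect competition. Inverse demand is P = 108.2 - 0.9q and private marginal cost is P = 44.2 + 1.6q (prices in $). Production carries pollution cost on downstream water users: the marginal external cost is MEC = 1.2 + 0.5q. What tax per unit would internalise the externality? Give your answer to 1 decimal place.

tax = $11.7 per unit

Social marginal cost = private MC + MEC = 45.4 + 2.1q.
Set SMC = demand: 45.4 + 2.1q = 108.2 - 0.9q → q* = 20.9333.
The Pigouvian tax equals MEC at q*: 1.2 + 0.5×20.9333 = 11.6667.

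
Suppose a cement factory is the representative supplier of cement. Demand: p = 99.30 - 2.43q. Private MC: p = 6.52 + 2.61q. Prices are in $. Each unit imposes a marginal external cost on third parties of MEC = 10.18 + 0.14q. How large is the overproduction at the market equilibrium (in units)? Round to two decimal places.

Market equilibrium (private): 6.52 + 2.61q = 99.30 - 2.43q → q_m = 18.4087.
Social marginal cost = private MC + MEC = 16.70 + 2.75q.
Set SMC = demand: 16.70 + 2.75q = 99.30 - 2.43q → q* = 15.9459.
Gap = |18.4087 − 15.9459| = 2.4628.

2.46 units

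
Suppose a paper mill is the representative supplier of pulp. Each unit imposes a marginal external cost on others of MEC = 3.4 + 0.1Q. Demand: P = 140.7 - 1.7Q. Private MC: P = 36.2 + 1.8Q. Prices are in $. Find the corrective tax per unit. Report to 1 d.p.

tax = $6.2 per unit

Social marginal cost = private MC + MEC = 39.6 + 1.9Q.
Set SMC = demand: 39.6 + 1.9Q = 140.7 - 1.7Q → Q* = 28.0833.
The Pigouvian tax equals MEC at Q*: 3.4 + 0.1×28.0833 = 6.2083.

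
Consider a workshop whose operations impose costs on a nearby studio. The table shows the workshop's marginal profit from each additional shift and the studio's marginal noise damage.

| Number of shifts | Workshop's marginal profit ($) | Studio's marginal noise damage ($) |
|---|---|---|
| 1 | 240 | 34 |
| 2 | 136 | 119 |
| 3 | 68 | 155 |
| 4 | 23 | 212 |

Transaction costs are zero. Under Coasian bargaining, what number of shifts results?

Bargaining reaches the level where marginal profit last exceeds marginal noise damage.
That holds through level 2 (136 ≥ 119) but not at 3 (68 < 155).

2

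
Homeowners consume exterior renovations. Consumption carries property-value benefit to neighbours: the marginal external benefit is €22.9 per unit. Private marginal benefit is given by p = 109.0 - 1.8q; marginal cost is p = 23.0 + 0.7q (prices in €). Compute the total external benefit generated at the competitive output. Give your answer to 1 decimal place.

€787.8

Market equilibrium (private): 23.0 + 0.7q = 109.0 - 1.8q → q_m = 34.4000.
Total external benefit = MEB × q_m = 22.9 × 34.4000 = 787.7600.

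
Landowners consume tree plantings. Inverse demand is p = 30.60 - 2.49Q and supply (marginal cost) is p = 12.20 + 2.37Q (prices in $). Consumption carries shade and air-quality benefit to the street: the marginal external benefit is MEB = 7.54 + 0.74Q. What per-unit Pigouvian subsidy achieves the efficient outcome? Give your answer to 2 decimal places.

subsidy = $12.20 per unit

Social marginal benefit = demand + MEB = 38.14 - 1.75Q.
Set SMB = MC: 38.14 - 1.75Q = 12.20 + 2.37Q → Q* = 6.2961.
The Pigouvian subsidy equals MEB at Q*: 7.54 + 0.74×6.2961 = 12.1991.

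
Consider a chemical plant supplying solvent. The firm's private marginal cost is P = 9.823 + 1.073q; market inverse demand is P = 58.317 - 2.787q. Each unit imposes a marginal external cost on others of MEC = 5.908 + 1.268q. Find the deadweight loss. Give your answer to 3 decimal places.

Market equilibrium (private): 9.823 + 1.073q = 58.317 - 2.787q → q_m = 12.5632.
Social marginal cost = private MC + MEC = 15.731 + 2.341q.
Set SMC = demand: 15.731 + 2.341q = 58.317 - 2.787q → q* = 8.3046.
The loss is the area between SMC and demand from q* to q_m; with linear curves that's a triangle of height MEC(q_m).
DWL = ½ × 4.2586 × 21.8382 = 46.5001.

DWL = 46.500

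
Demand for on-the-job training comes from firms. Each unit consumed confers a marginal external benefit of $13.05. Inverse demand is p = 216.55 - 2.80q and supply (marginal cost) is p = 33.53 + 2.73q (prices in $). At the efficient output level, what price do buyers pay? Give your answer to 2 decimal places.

Social marginal benefit = demand + MEB = 229.60 - 2.80q.
Set SMB = MC: 229.60 - 2.80q = 33.53 + 2.73q → q* = 35.4557.
Consumer price on the demand curve at q*: 216.55 − 2.80×35.4557 = 117.2740.

P = $117.27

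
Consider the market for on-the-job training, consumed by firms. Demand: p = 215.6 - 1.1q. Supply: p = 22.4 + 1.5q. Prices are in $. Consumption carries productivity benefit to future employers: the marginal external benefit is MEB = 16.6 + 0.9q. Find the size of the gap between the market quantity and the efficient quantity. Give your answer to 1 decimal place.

49.1 units

Market equilibrium (private): 22.4 + 1.5q = 215.6 - 1.1q → q_m = 74.3077.
Social marginal benefit = demand + MEB = 232.2 - 0.2q.
Set SMB = MC: 232.2 - 0.2q = 22.4 + 1.5q → q* = 123.4118.
Gap = |74.3077 − 123.4118| = 49.1041.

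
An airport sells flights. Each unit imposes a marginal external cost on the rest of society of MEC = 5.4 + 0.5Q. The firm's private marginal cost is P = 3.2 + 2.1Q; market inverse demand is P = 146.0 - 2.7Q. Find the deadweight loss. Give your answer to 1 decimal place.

DWL = 38.8

Market equilibrium (private): 3.2 + 2.1Q = 146.0 - 2.7Q → Q_m = 29.7500.
Social marginal cost = private MC + MEC = 8.6 + 2.6Q.
Set SMC = demand: 8.6 + 2.6Q = 146.0 - 2.7Q → Q* = 25.9245.
The welfare-loss triangle has base |Q_m − Q*| and height MEC(Q_m) (the vertical gap between SMC and demand is zero at Q* and MEC at Q_m).
DWL = ½ × 3.8255 × 20.2750 = 38.7810.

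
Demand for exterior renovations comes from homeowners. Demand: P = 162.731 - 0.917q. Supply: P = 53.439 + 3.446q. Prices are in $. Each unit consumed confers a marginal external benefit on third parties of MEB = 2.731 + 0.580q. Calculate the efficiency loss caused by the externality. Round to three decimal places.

DWL = $39.374

Market equilibrium (private): 53.439 + 3.446q = 162.731 - 0.917q → q_m = 25.0497.
Social marginal benefit = demand + MEB = 165.462 - 0.337q.
Set SMB = MC: 165.462 - 0.337q = 53.439 + 3.446q → q* = 29.6122.
The loss is the area between SMB and MC from q* to q_m; with linear curves that's a triangle of height MEB(q_m).
DWL = ½ × 4.5625 × 17.2598 = 39.3739.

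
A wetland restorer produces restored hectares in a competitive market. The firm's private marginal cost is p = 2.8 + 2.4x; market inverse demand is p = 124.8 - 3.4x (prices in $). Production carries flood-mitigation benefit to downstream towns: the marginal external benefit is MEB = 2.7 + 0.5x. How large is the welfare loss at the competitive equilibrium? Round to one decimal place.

DWL = $16.5

Market equilibrium (private): 2.8 + 2.4x = 124.8 - 3.4x → x_m = 21.0345.
Social marginal cost = private MC − MEB = 0.1 + 1.9x.
Set SMC = demand: 0.1 + 1.9x = 124.8 - 3.4x → x* = 23.5283.
The welfare-loss triangle has base |x_m − x*| and height MEB(x_m) (the vertical gap between SMC and demand is zero at x* and MEB at x_m).
DWL = ½ × 2.4938 × 13.2172 = 16.4805.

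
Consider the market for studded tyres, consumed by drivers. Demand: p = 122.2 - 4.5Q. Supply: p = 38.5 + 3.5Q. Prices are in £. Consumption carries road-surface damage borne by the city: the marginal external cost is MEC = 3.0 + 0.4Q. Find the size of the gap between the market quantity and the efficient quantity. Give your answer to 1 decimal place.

Market equilibrium (private): 38.5 + 3.5Q = 122.2 - 4.5Q → Q_m = 10.4625.
Social marginal benefit = demand − MEC = 119.2 - 4.9Q.
Set SMB = MC: 119.2 - 4.9Q = 38.5 + 3.5Q → Q* = 9.6071.
Gap = |10.4625 − 9.6071| = 0.8554.

0.9 units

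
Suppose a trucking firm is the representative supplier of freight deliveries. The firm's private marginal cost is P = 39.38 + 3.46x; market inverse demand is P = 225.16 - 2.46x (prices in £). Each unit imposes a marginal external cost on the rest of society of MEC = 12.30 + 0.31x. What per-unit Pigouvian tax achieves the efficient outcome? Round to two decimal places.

Social marginal cost = private MC + MEC = 51.68 + 3.77x.
Set SMC = demand: 51.68 + 3.77x = 225.16 - 2.46x → x* = 27.8459.
The Pigouvian tax equals MEC at x*: 12.30 + 0.31×27.8459 = 20.9322.

tax = £20.93 per unit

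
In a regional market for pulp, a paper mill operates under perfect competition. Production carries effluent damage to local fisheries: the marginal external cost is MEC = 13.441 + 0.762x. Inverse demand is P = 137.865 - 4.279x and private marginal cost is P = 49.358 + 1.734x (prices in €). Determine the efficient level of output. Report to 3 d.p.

x* = 11.080

Social marginal cost = private MC + MEC = 62.799 + 2.496x.
Set SMC = demand: 62.799 + 2.496x = 137.865 - 4.279x → x* = 11.0799.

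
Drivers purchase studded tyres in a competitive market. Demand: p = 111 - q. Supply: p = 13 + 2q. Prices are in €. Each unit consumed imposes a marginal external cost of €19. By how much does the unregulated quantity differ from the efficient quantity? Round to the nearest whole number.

6 units

Market equilibrium (private): 13 + 2q = 111 - q → q_m = 32.6667.
Social marginal benefit = demand − MEC = 92 - q.
Set SMB = MC: 92 - q = 13 + 2q → q* = 26.3333.
Gap = |32.6667 − 26.3333| = 6.3334.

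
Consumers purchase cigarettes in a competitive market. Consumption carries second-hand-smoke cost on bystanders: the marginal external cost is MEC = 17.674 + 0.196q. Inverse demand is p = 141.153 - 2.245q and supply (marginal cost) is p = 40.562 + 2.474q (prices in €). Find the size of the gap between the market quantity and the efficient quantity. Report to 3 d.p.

4.446 units

Market equilibrium (private): 40.562 + 2.474q = 141.153 - 2.245q → q_m = 21.3162.
Social marginal benefit = demand − MEC = 123.479 - 2.441q.
Set SMB = MC: 123.479 - 2.441q = 40.562 + 2.474q → q* = 16.8702.
Gap = |21.3162 − 16.8702| = 4.4460.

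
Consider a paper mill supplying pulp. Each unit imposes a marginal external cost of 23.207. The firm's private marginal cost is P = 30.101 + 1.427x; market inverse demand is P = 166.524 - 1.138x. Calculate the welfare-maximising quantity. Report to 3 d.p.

x* = 44.139

Social marginal cost = private MC + MEC = 53.308 + 1.427x.
Set SMC = demand: 53.308 + 1.427x = 166.524 - 1.138x → x* = 44.1388.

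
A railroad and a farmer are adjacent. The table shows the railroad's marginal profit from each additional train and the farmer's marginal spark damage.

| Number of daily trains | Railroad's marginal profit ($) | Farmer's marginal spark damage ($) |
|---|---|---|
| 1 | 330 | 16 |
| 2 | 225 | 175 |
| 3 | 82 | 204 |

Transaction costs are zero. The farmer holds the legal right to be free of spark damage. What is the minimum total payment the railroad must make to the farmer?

$191

Efficient level: marginal profit ≥ marginal spark damage through level 2, so k* = 2.
With the farmer holding the right, the railroad must at least compensate total damage at k*: 16 + 175 = 191.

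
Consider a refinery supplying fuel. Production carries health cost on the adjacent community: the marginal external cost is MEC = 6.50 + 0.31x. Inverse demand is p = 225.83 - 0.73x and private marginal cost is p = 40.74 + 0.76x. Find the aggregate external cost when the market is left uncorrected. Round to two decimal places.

3199.24

Market equilibrium (private): 40.74 + 0.76x = 225.83 - 0.73x → x_m = 124.2215.
Total external cost = ∫₀^{x_m} (6.50 + 0.31x) dx = 6.50×124.2215 + ½×0.31×124.2215² = 3199.2418.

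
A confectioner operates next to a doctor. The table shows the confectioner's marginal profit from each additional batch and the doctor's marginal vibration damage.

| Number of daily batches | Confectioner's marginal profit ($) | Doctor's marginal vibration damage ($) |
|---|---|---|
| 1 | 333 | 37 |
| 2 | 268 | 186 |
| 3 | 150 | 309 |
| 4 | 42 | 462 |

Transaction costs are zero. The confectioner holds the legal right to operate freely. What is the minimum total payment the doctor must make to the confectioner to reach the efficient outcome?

Left alone the confectioner would choose level 4 (marginal profit stays positive).
Efficient level: k* = 2 (marginal profit ≥ marginal vibration damage through 2).
The doctor must at least cover the confectioner's forgone profit from cutting 4→2: 150 + 42 = 192.

$192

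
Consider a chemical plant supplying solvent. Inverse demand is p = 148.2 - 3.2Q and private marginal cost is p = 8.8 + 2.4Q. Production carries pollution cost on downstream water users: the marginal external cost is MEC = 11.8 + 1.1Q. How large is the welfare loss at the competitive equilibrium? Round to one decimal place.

DWL = 114.6

Market equilibrium (private): 8.8 + 2.4Q = 148.2 - 3.2Q → Q_m = 24.8929.
Social marginal cost = private MC + MEC = 20.6 + 3.5Q.
Set SMC = demand: 20.6 + 3.5Q = 148.2 - 3.2Q → Q* = 19.0448.
Between Q* and Q_m the wedge SMC − demand runs linearly from 0 to MEC(Q_m), so the loss is a triangle.
DWL = ½ × 5.8481 × 39.1821 = 114.5704.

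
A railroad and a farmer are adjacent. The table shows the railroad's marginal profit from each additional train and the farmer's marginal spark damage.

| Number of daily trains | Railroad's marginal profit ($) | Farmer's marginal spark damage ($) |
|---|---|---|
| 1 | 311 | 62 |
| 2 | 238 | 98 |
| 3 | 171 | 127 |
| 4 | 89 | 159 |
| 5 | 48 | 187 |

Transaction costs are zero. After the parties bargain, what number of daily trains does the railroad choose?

Bargaining reaches the level where marginal profit last exceeds marginal spark damage.
That holds through level 3 (171 ≥ 127) but not at 4 (89 < 159).

3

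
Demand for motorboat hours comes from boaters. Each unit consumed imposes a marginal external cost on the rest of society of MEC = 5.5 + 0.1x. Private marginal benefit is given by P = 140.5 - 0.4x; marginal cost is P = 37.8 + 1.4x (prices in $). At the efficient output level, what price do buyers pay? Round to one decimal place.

Social marginal benefit = demand − MEC = 135.0 - 0.5x.
Set SMB = MC: 135.0 - 0.5x = 37.8 + 1.4x → x* = 51.1579.
Consumer price on the demand curve at x*: 140.5 − 0.4×51.1579 = 120.0368.

P = $120.0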